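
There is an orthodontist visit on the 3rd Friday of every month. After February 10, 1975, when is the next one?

February 21, 1975

February 1975 starts on a Saturday; its first Friday is the 7th, so the 3rd Friday is the 21st — February 21, 1975.
February 21, 1975 is after February 10, 1975, so that is the next one.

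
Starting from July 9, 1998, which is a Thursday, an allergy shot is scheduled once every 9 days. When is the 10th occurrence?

September 28, 1998

The 10th occurrence is 9 intervals after the first: 9 × 9 = 81 days after July 9, 1998.
July has 31 days — 22 days to the end of July leaves 59.
August has 31 days (28 left).
28 days into September → September 28, 1998.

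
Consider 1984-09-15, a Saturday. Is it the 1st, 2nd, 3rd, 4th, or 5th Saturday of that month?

3rd

Day 15 falls in week ⌈15/7⌉ of the month.
Days 1–7 hold the 1st Saturday, 8–14 the 2nd, 15–21 the 3rd, 22–28 the 4th, 29–31 the 5th.
15 is in the range for the 3rd.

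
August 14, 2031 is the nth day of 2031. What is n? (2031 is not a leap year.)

Days in months before August: 31 + 28 + 31 + 30 + 31 + 30 + 31 = 212.
Plus 14 days into August → day 226.

226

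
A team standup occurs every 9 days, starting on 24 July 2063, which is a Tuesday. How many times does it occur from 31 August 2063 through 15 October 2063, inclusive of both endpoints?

Occurrences land 9·i days after 24 July 2063 for i = 0, 1, 2, …
31 August 2063 is 38 days after the start; 38 ÷ 9 = 4 remainder 2; since the remainder is 2, round up to i = 5. First occurrence in the window: #6 on 7 September 2063 (5×9 = 45 days in).
15 October 2063 is 83 days after the start; 83 ÷ 9 = 9 remainder 2. Last occurrence in the window: #10 on 13 October 2063.
Occurrences #6 through #10: 5 in total.

5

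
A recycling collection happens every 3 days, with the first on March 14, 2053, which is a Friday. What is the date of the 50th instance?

The 50th occurrence is 49 intervals after the first: 49 × 3 = 147 days after March 14, 2053.
March has 31 days — 17 days to the end of March leaves 130.
April has 30 days (100 left).
May has 31 days (69 left).
June has 30 days (39 left).
July has 31 days (8 left).
8 days into August → August 8, 2053.

August 8, 2053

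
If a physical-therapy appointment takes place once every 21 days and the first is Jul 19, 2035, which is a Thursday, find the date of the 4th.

The 4th occurrence is 3 intervals after the first: 3 × 21 = 63 days after Jul 19, 2035.
Jul has 31 days — 12 days to the end of Jul leaves 51.
Aug has 31 days (20 left).
20 days into Sep → Sep 20, 2035.

Sep 20, 2035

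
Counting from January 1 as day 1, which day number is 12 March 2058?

Days in months before March: 31 + 28 = 59.
Plus 12 days into March → day 71.

71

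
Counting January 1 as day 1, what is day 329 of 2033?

January has 31 days (329 − 31 = 298 remain).
February has 28 days (298 − 28 = 270 remain).
March has 31 days (270 − 31 = 239 remain).
April has 30 days (239 − 30 = 209 remain).
May has 31 days (209 − 31 = 178 remain).
June has 30 days (178 − 30 = 148 remain).
July has 31 days (148 − 31 = 117 remain).
August has 31 days (117 − 31 = 86 remain).
September has 30 days (86 − 30 = 56 remain).
October has 31 days (56 − 31 = 25 remain).
25 into November → November 25.

November 25, 2033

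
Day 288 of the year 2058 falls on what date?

January has 31 days (288 − 31 = 257 remain).
February has 28 days (257 − 28 = 229 remain).
March has 31 days (229 − 31 = 198 remain).
April has 30 days (198 − 30 = 168 remain).
May has 31 days (168 − 31 = 137 remain).
June has 30 days (137 − 30 = 107 remain).
July has 31 days (107 − 31 = 76 remain).
August has 31 days (76 − 31 = 45 remain).
September has 30 days (45 − 30 = 15 remain).
15 into October → October 15.

2058-10-15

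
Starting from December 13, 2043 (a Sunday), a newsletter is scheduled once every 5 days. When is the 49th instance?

August 9, 2044

The 49th occurrence is 48 intervals after the first: 48 × 5 = 240 days after December 13, 2043.
December has 31 days — 18 days to the end of December leaves 222.
January has 31 days (191 left).
February has 29 days (162 left).
March has 31 days (131 left).
April has 30 days (101 left).
May has 31 days (70 left).
June has 30 days (40 left).
July has 31 days (9 left).
9 days into August → August 9, 2044.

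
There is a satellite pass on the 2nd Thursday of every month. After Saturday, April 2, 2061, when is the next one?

April 14, 2061

April 2061 starts on a Friday; its first Thursday is the 7th, so the 2nd Thursday is the 14th — April 14, 2061.
April 14, 2061 is after April 2, 2061, so that is the next one.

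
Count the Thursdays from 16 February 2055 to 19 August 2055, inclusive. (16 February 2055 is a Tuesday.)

16 February 2055 is a Tuesday; the first Thursday on or after it is 18 February 2055 (2 days later).
From 18 February 2055 to 19 August 2055: 10 + 31 + 30 + 31 + 30 + 31 + 19 = 182 days (rest of February, March, April, May, June, July, August).
182 ÷ 7 = 26 full weeks with remainder 0, so 26 more Thursdays after the first → 27.

27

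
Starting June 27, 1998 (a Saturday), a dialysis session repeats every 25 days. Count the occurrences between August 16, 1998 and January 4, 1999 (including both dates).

Occurrences land 25·i days after June 27, 1998 for i = 0, 1, 2, …
August 16, 1998 is 50 days after the start; 50 ÷ 25 = 2 remainder 0. First occurrence in the window: #3 on August 16, 1998 (2×25 = 50 days in).
January 4, 1999 is 191 days after the start; 191 ÷ 25 = 7 remainder 16. Last occurrence in the window: #8 on December 19, 1998.
Occurrences #3 through #8: 6 in total.

6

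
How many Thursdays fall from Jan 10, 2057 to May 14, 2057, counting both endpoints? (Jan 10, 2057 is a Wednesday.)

18

Jan 10, 2057 is a Wednesday; the first Thursday on or after it is Jan 11, 2057 (1 day later).
From Jan 11, 2057 to May 14, 2057: 20 + 28 + 31 + 30 + 14 = 123 days (rest of Jan, Feb, Mar, Apr, May).
123 ÷ 7 = 17 full weeks with remainder 4, so 17 more Thursdays after the first → 18.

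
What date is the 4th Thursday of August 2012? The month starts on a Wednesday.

August 2012 begins on a Wednesday, so the first Thursday is August 2 (1 day later).
The 4th Thursday is 3 weeks later: 2 + 21 = 23.

2012-08-23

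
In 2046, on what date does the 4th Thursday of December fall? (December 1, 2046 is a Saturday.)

December 2046 begins on a Saturday, so the first Thursday is December 6 (5 days later).
The 4th Thursday is 3 weeks later: 6 + 21 = 27.

December 27, 2046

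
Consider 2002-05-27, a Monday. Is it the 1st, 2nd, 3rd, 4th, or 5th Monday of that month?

4th

Day 27 falls in week ⌈27/7⌉ of the month.
Days 1–7 hold the 1st Monday, 8–14 the 2nd, 15–21 the 3rd, 22–28 the 4th, 29–31 the 5th.
27 is in the range for the 4th.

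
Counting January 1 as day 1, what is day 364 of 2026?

January has 31 days (364 − 31 = 333 remain).
February has 28 days (333 − 28 = 305 remain).
March has 31 days (305 − 31 = 274 remain).
April has 30 days (274 − 30 = 244 remain).
May has 31 days (244 − 31 = 213 remain).
June has 30 days (213 − 30 = 183 remain).
July has 31 days (183 − 31 = 152 remain).
August has 31 days (152 − 31 = 121 remain).
September has 30 days (121 − 30 = 91 remain).
October has 31 days (91 − 31 = 60 remain).
November has 30 days (60 − 30 = 30 remain).
30 into December → December 30.

30 December 2026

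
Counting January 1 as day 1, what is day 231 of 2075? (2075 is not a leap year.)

2075-08-19

January has 31 days (231 − 31 = 200 remain).
February has 28 days (200 − 28 = 172 remain).
March has 31 days (172 − 31 = 141 remain).
April has 30 days (141 − 30 = 111 remain).
May has 31 days (111 − 31 = 80 remain).
June has 30 days (80 − 30 = 50 remain).
July has 31 days (50 − 31 = 19 remain).
19 into August → August 19.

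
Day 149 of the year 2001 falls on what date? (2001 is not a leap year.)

29 May 2001

January has 31 days (149 − 31 = 118 remain).
February has 28 days (118 − 28 = 90 remain).
March has 31 days (90 − 31 = 59 remain).
April has 30 days (59 − 30 = 29 remain).
29 into May → May 29.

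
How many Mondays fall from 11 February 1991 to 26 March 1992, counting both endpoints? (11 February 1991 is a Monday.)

59

11 February 1991 is a Monday; the first Monday on or after it is 11 February 1991.
From 11 February 1991 to 26 March 1992: 323 + 86 = 409 days (rest of 1991, to 26 March 1992 in 1992).
409 ÷ 7 = 58 full weeks with remainder 3, so 58 more Mondays after the first → 59.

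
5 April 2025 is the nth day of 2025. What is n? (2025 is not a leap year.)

Days in months before April: 31 + 28 + 31 = 90.
Plus 5 days into April → day 95.

95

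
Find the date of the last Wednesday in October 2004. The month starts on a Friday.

October 2004 begins on a Friday, so the first Wednesday is October 6 (5 days later).
October 2004 has 31 days. Adding weeks: 6, 13, 20, 27 — the last one ≤ 31 is the 27th.

27 October 2004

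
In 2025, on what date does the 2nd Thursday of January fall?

January 2025 begins on a Wednesday, so the first Thursday is January 2 (1 day later).
The 2nd Thursday is 1 weeks later: 2 + 7 = 9.

9 January 2025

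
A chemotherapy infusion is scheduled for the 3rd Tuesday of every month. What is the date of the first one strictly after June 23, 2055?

July 20, 2055

June 2055 starts on a Tuesday; its first Tuesday is the 1st, so the 3rd Tuesday is the 15th — June 15, 2055.
That is not after June 23, 2055, so look at July 2055.
July 2055 starts on a Thursday; its first Tuesday is the 6th, so the 3rd Tuesday is the 20th — July 20, 2055.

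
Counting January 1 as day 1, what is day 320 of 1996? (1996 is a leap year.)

Nov 15, 1996

Jan has 31 days (320 − 31 = 289 remain).
Feb has 29 days (289 − 29 = 260 remain).
Mar has 31 days (260 − 31 = 229 remain).
Apr has 30 days (229 − 30 = 199 remain).
May has 31 days (199 − 31 = 168 remain).
Jun has 30 days (168 − 30 = 138 remain).
Jul has 31 days (138 − 31 = 107 remain).
Aug has 31 days (107 − 31 = 76 remain).
Sep has 30 days (76 − 30 = 46 remain).
Oct has 31 days (46 − 31 = 15 remain).
15 into Nov → Nov 15.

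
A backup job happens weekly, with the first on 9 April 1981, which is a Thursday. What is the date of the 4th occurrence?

30 April 1981

The 4th occurrence is 3 intervals after the first: 3 × 7 = 21 days after 9 April 1981.
21 days later is 30 April 1981.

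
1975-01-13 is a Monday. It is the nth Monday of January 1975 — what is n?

Day 13 falls in week ⌈13/7⌉ of the month.
Days 1–7 hold the 1st Monday, 8–14 the 2nd, 15–21 the 3rd, 22–28 the 4th, 29–31 the 5th.
13 is in the range for the 2nd.

2nd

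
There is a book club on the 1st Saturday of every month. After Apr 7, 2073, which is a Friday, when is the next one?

May 6, 2073

Apr 2073 starts on a Saturday, so its 1st Saturday is Apr 1, 2073.
That is not after Apr 7, 2073, so look at May 2073.
May 2073 starts on a Monday, so its 1st Saturday is May 6, 2073 (5 days in).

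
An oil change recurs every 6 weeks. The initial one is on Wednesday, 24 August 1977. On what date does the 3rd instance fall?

16 November 1977

The 3rd occurrence is 2 intervals after the first: 2 × 42 = 84 days after 24 August 1977.
August has 31 days — 7 days to the end of August leaves 77.
September has 30 days (47 left).
October has 31 days (16 left).
16 days into November → 16 November 1977.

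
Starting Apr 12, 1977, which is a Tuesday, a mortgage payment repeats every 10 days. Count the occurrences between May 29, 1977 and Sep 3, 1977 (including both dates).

10

Occurrences land 10·i days after Apr 12, 1977 for i = 0, 1, 2, …
May 29, 1977 is 47 days after the start; 47 ÷ 10 = 4 remainder 7; since the remainder is 7, round up to i = 5. First occurrence in the window: #6 on Jun 1, 1977 (5×10 = 50 days in).
Sep 3, 1977 is 144 days after the start; 144 ÷ 10 = 14 remainder 4. Last occurrence in the window: #15 on Aug 30, 1977.
Occurrences #6 through #15: 10 in total.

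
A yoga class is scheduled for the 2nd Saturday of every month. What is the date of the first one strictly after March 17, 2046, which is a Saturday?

April 14, 2046

March 2046 starts on a Thursday; its first Saturday is the 3rd, so the 2nd Saturday is the 10th — March 10, 2046.
That is not after March 17, 2046, so look at April 2046.
April 2046 starts on a Sunday; its first Saturday is the 7th, so the 2nd Saturday is the 14th — April 14, 2046.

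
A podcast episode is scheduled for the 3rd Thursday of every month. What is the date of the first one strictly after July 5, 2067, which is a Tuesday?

July 21, 2067

July 2067 starts on a Friday; its first Thursday is the 7th, so the 3rd Thursday is the 21st — July 21, 2067.
July 21, 2067 is after July 5, 2067, so that is the next one.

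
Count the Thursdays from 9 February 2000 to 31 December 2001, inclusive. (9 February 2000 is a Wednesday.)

9 February 2000 is a Wednesday; the first Thursday on or after it is 10 February 2000 (1 day later).
From 10 February 2000 to 31 December 2001: 325 + 365 = 690 days (rest of 2000, to 31 December 2001 in 2001).
690 ÷ 7 = 98 full weeks with remainder 4, so 98 more Thursdays after the first → 99.

99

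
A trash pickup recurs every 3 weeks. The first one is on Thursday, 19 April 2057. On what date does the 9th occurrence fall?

The 9th occurrence is 8 intervals after the first: 8 × 21 = 168 days after 19 April 2057.
April has 30 days — 11 days to the end of April leaves 157.
May has 31 days (126 left).
June has 30 days (96 left).
July has 31 days (65 left).
August has 31 days (34 left).
September has 30 days (4 left).
4 days into October → 4 October 2057.

4 October 2057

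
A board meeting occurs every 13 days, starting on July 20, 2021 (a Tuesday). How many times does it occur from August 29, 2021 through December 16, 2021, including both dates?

8

Occurrences land 13·i days after July 20, 2021 for i = 0, 1, 2, …
August 29, 2021 is 40 days after the start; 40 ÷ 13 = 3 remainder 1; since the remainder is 1, round up to i = 4. First occurrence in the window: #5 on September 10, 2021 (4×13 = 52 days in).
December 16, 2021 is 149 days after the start; 149 ÷ 13 = 11 remainder 6. Last occurrence in the window: #12 on December 10, 2021.
Occurrences #5 through #12: 8 in total.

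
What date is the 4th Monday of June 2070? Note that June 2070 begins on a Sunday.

June 2070 begins on a Sunday, so the first Monday is June 2 (1 day later).
The 4th Monday is 3 weeks later: 2 + 21 = 23.

2070-06-23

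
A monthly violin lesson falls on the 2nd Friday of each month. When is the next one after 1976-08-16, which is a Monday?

1976-09-10

August 1976 starts on a Sunday; its first Friday is the 6th, so the 2nd Friday is the 13th — 1976-08-13.
That is not after 1976-08-16, so look at September 1976.
September 1976 starts on a Wednesday; its first Friday is the 3rd, so the 2nd Friday is the 10th — 1976-09-10.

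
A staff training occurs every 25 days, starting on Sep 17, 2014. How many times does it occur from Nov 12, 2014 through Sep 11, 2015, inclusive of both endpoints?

12

Occurrences land 25·i days after Sep 17, 2014 for i = 0, 1, 2, …
Nov 12, 2014 is 56 days after the start; 56 ÷ 25 = 2 remainder 6; since the remainder is 6, round up to i = 3. First occurrence in the window: #4 on Dec 1, 2014 (3×25 = 75 days in).
Sep 11, 2015 is 359 days after the start; 359 ÷ 25 = 14 remainder 9. Last occurrence in the window: #15 on Sep 2, 2015.
Occurrences #4 through #15: 12 in total.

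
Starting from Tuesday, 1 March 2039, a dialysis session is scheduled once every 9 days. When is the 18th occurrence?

1 August 2039

The 18th occurrence is 17 intervals after the first: 17 × 9 = 153 days after 1 March 2039.
March has 31 days — 30 days to the end of March leaves 123.
April has 30 days (93 left).
May has 31 days (62 left).
June has 30 days (32 left).
July has 31 days (1 left).
1 day into August → 1 August 2039.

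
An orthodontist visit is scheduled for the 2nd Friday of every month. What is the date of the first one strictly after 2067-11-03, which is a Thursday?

November 2067 starts on a Tuesday; its first Friday is the 4th, so the 2nd Friday is the 11th — 2067-11-11.
2067-11-11 is after 2067-11-03, so that is the next one.

2067-11-11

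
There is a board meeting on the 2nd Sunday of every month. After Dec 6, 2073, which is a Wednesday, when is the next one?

Dec 2073 starts on a Friday; its first Sunday is the 3rd, so the 2nd Sunday is the 10th — Dec 10, 2073.
Dec 10, 2073 is after Dec 6, 2073, so that is the next one.

Dec 10, 2073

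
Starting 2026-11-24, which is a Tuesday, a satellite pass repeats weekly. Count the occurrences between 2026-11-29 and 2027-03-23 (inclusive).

Occurrences land 7·i days after 2026-11-24 for i = 0, 1, 2, …
2026-11-29 is 5 days after the start; 5 ÷ 7 = 0 remainder 5; since the remainder is 5, round up to i = 1. First occurrence in the window: #2 on 2026-12-01 (1×7 = 7 days in).
2027-03-23 is 119 days after the start; 119 ÷ 7 = 17 remainder 0. Last occurrence in the window: #18 on 2027-03-23.
Occurrences #2 through #18: 17 in total.

17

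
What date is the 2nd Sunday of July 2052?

July 2052 begins on a Monday, so the first Sunday is July 7 (6 days later).
The 2nd Sunday is 1 weeks later: 7 + 7 = 14.

July 14, 2052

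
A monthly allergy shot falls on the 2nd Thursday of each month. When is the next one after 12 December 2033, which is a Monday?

December 2033 starts on a Thursday; its first Thursday is the 1st, so the 2nd Thursday is the 8th — 8 December 2033.
That is not after 12 December 2033, so look at January 2034.
January 2034 starts on a Sunday; its first Thursday is the 5th, so the 2nd Thursday is the 12th — 12 January 2034.

12 January 2034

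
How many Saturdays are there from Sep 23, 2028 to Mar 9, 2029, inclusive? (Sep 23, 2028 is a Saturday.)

Sep 23, 2028 is a Saturday; the first Saturday on or after it is Sep 23, 2028.
From Sep 23, 2028 to Mar 9, 2029: 7 + 31 + 30 + 31 + 31 + 28 + 9 = 167 days (rest of Sep, Oct, Nov, Dec, Jan, Feb, Mar).
167 ÷ 7 = 23 full weeks with remainder 6, so 23 more Saturdays after the first → 24.

24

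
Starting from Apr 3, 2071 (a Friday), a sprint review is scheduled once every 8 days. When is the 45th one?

Mar 20, 2072

The 45th occurrence is 44 intervals after the first: 44 × 8 = 352 days after Apr 3, 2071.
Apr has 30 days — 27 days to the end of Apr leaves 325.
May has 31 days (294 left).
Jun has 30 days (264 left).
Jul has 31 days (233 left).
Aug has 31 days (202 left).
Sep has 30 days (172 left).
Oct has 31 days (141 left).
Nov has 30 days (111 left).
Dec has 31 days (80 left).
Jan has 31 days (49 left).
Feb has 29 days (20 left).
20 days into Mar → Mar 20, 2072.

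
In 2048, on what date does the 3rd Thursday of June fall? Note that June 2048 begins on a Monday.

June 2048 begins on a Monday, so the first Thursday is June 4 (3 days later).
The 3rd Thursday is 2 weeks later: 4 + 14 = 18.

18 June 2048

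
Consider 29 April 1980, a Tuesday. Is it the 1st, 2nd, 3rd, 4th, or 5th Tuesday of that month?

5th

Day 29 falls in week ⌈29/7⌉ of the month.
Days 1–7 hold the 1st Tuesday, 8–14 the 2nd, 15–21 the 3rd, 22–28 the 4th, 29–31 the 5th.
29 is in the range for the 5th.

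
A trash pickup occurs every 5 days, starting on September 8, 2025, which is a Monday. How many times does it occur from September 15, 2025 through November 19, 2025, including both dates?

13

Occurrences land 5·i days after September 8, 2025 for i = 0, 1, 2, …
September 15, 2025 is 7 days after the start; 7 ÷ 5 = 1 remainder 2; since the remainder is 2, round up to i = 2. First occurrence in the window: #3 on September 18, 2025 (2×5 = 10 days in).
November 19, 2025 is 72 days after the start; 72 ÷ 5 = 14 remainder 2. Last occurrence in the window: #15 on November 17, 2025.
Occurrences #3 through #15: 13 in total.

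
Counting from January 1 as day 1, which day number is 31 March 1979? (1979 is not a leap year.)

90

Days in months before March: 31 + 28 = 59.
Plus 31 days into March → day 90.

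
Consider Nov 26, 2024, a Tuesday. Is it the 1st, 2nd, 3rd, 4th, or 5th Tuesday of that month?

Day 26 falls in week ⌈26/7⌉ of the month.
Days 1–7 hold the 1st Tuesday, 8–14 the 2nd, 15–21 the 3rd, 22–28 the 4th, 29–31 the 5th.
26 is in the range for the 4th.

4th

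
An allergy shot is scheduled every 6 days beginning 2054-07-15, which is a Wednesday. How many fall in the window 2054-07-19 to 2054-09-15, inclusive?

Occurrences land 6·i days after 2054-07-15 for i = 0, 1, 2, …
2054-07-19 is 4 days after the start; 4 ÷ 6 = 0 remainder 4; since the remainder is 4, round up to i = 1. First occurrence in the window: #2 on 2054-07-21 (1×6 = 6 days in).
2054-09-15 is 62 days after the start; 62 ÷ 6 = 10 remainder 2. Last occurrence in the window: #11 on 2054-09-13.
Occurrences #2 through #11: 10 in total.

10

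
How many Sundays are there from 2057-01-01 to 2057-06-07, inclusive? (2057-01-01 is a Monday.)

2057-01-01 is a Monday; the first Sunday on or after it is 2057-01-07 (6 days later).
From 2057-01-07 to 2057-06-07: 24 + 28 + 31 + 30 + 31 + 7 = 151 days (rest of January, February, March, April, May, June).
151 ÷ 7 = 21 full weeks with remainder 4, so 21 more Sundays after the first → 22.

22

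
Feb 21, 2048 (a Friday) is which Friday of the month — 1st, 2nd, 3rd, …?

3rd

Day 21 falls in week ⌈21/7⌉ of the month.
Days 1–7 hold the 1st Friday, 8–14 the 2nd, 15–21 the 3rd, 22–28 the 4th, 29–31 the 5th.
21 is in the range for the 3rd.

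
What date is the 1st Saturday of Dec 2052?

Dec 7, 2052

The first Saturday of Dec 2052 is Dec 7.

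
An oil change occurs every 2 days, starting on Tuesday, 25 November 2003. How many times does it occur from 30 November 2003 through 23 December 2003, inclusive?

12

Occurrences land 2·i days after 25 November 2003 for i = 0, 1, 2, …
30 November 2003 is 5 days after the start; 5 ÷ 2 = 2 remainder 1; since the remainder is 1, round up to i = 3. First occurrence in the window: #4 on 1 December 2003 (3×2 = 6 days in).
23 December 2003 is 28 days after the start; 28 ÷ 2 = 14 remainder 0. Last occurrence in the window: #15 on 23 December 2003.
Occurrences #4 through #15: 12 in total.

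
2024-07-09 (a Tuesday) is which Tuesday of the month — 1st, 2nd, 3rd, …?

Day 9 falls in week ⌈9/7⌉ of the month.
Days 1–7 hold the 1st Tuesday, 8–14 the 2nd, 15–21 the 3rd, 22–28 the 4th, 29–31 the 5th.
9 is in the range for the 2nd.

2nd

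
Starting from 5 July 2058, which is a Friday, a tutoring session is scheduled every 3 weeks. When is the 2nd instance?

26 July 2058

The 2nd occurrence is 1 interval after the first: 1 × 21 = 21 days after 5 July 2058.
21 days later is 26 July 2058.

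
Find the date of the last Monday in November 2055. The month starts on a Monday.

2055-11-29

November 2055 begins on a Monday, so the first Monday is November 1.
November 2055 has 30 days. Adding weeks: 1, 8, 15, 22, 29 — the last one ≤ 30 is the 29th.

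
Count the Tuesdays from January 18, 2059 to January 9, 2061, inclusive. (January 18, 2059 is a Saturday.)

January 18, 2059 is a Saturday; the first Tuesday on or after it is January 21, 2059 (3 days later).
From January 21, 2059 to January 9, 2061: 344 + 366 + 9 = 719 days (rest of 2059, 2060, to January 9, 2061 in 2061).
719 ÷ 7 = 102 full weeks with remainder 5, so 102 more Tuesdays after the first → 103.

103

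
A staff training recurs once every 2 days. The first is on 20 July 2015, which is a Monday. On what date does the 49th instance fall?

24 October 2015

The 49th occurrence is 48 intervals after the first: 48 × 2 = 96 days after 20 July 2015.
July has 31 days — 11 days to the end of July leaves 85.
August has 31 days (54 left).
September has 30 days (24 left).
24 days into October → 24 October 2015.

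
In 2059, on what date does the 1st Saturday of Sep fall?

Sep 6, 2059

The first Saturday of Sep 2059 is Sep 6.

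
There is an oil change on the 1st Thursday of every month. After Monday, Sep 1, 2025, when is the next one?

Sep 2025 starts on a Monday, so its 1st Thursday is Sep 4, 2025 (3 days in).
Sep 4, 2025 is after Sep 1, 2025, so that is the next one.

Sep 4, 2025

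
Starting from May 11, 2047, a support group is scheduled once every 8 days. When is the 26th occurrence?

The 26th occurrence is 25 intervals after the first: 25 × 8 = 200 days after May 11, 2047.
May has 31 days — 20 days to the end of May leaves 180.
Jun has 30 days (150 left).
Jul has 31 days (119 left).
Aug has 31 days (88 left).
Sep has 30 days (58 left).
Oct has 31 days (27 left).
27 days into Nov → Nov 27, 2047.

Nov 27, 2047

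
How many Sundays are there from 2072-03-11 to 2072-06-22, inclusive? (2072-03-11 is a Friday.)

2072-03-11 is a Friday; the first Sunday on or after it is 2072-03-13 (2 days later).
From 2072-03-13 to 2072-06-22: 18 + 30 + 31 + 22 = 101 days (rest of March, April, May, June).
101 ÷ 7 = 14 full weeks with remainder 3, so 14 more Sundays after the first → 15.

15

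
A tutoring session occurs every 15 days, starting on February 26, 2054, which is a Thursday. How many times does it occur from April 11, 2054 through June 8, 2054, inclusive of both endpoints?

4

Occurrences land 15·i days after February 26, 2054 for i = 0, 1, 2, …
April 11, 2054 is 44 days after the start; 44 ÷ 15 = 2 remainder 14; since the remainder is 14, round up to i = 3. First occurrence in the window: #4 on April 12, 2054 (3×15 = 45 days in).
June 8, 2054 is 102 days after the start; 102 ÷ 15 = 6 remainder 12. Last occurrence in the window: #7 on May 27, 2054.
Occurrences #4 through #7: 4 in total.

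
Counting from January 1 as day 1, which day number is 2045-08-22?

Days in months before August: 31 + 28 + 31 + 30 + 31 + 30 + 31 = 212.
Plus 22 days into August → day 234.

234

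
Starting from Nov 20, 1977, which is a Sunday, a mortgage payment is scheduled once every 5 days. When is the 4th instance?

Dec 5, 1977

The 4th occurrence is 3 intervals after the first: 3 × 5 = 15 days after Nov 20, 1977.
Nov has 30 days — 10 days to the end of Nov leaves 5.
5 days into Dec → Dec 5, 1977.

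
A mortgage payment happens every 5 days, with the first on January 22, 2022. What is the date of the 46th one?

September 4, 2022

The 46th occurrence is 45 intervals after the first: 45 × 5 = 225 days after January 22, 2022.
January has 31 days — 9 days to the end of January leaves 216.
February has 28 days (188 left).
March has 31 days (157 left).
April has 30 days (127 left).
May has 31 days (96 left).
June has 30 days (66 left).
July has 31 days (35 left).
August has 31 days (4 left).
4 days into September → September 4, 2022.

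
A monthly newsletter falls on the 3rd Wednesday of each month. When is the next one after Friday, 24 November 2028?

20 December 2028

November 2028 starts on a Wednesday; its first Wednesday is the 1st, so the 3rd Wednesday is the 15th — 15 November 2028.
That is not after 24 November 2028, so look at December 2028.
December 2028 starts on a Friday; its first Wednesday is the 6th, so the 3rd Wednesday is the 20th — 20 December 2028.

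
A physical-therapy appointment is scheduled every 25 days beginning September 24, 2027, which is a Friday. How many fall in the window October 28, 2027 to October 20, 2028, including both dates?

14

Occurrences land 25·i days after September 24, 2027 for i = 0, 1, 2, …
October 28, 2027 is 34 days after the start; 34 ÷ 25 = 1 remainder 9; since the remainder is 9, round up to i = 2. First occurrence in the window: #3 on November 13, 2027 (2×25 = 50 days in).
October 20, 2028 is 392 days after the start; 392 ÷ 25 = 15 remainder 17. Last occurrence in the window: #16 on October 3, 2028.
Occurrences #3 through #16: 14 in total.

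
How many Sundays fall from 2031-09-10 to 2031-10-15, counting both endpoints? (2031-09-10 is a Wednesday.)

5

2031-09-10 is a Wednesday; the first Sunday on or after it is 2031-09-14 (4 days later).
From 2031-09-14 to 2031-10-15: 16 + 15 = 31 days (rest of September, October).
31 ÷ 7 = 4 full weeks with remainder 3, so 4 more Sundays after the first → 5.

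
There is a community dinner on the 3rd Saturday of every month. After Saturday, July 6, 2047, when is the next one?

July 2047 starts on a Monday; its first Saturday is the 6th, so the 3rd Saturday is the 20th — July 20, 2047.
July 20, 2047 is after July 6, 2047, so that is the next one.

July 20, 2047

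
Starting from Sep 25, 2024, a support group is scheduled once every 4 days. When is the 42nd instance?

Mar 8, 2025

The 42nd occurrence is 41 intervals after the first: 41 × 4 = 164 days after Sep 25, 2024.
Sep has 30 days — 5 days to the end of Sep leaves 159.
Oct has 31 days (128 left).
Nov has 30 days (98 left).
Dec has 31 days (67 left).
Jan has 31 days (36 left).
Feb has 28 days (8 left).
8 days into Mar → Mar 8, 2025.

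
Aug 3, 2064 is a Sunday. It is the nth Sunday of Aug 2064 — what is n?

1st

Day 3 falls in week ⌈3/7⌉ of the month.
Days 1–7 hold the 1st Sunday, 8–14 the 2nd, 15–21 the 3rd, 22–28 the 4th, 29–31 the 5th.
3 is in the range for the 1st.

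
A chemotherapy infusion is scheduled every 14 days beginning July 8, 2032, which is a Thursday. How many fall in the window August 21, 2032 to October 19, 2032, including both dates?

Occurrences land 14·i days after July 8, 2032 for i = 0, 1, 2, …
August 21, 2032 is 44 days after the start; 44 ÷ 14 = 3 remainder 2; since the remainder is 2, round up to i = 4. First occurrence in the window: #5 on September 2, 2032 (4×14 = 56 days in).
October 19, 2032 is 103 days after the start; 103 ÷ 14 = 7 remainder 5. Last occurrence in the window: #8 on October 14, 2032.
Occurrences #5 through #8: 4 in total.

4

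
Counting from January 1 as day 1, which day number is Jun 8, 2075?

159

Days in months before Jun: 31 + 28 + 31 + 30 + 31 = 151.
Plus 8 days into Jun → day 159.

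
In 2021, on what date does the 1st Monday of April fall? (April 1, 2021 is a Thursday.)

5 April 2021

April 2021 begins on a Thursday, so the first Monday is April 5 (4 days later).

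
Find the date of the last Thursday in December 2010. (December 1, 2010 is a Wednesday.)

30 December 2010

December 2010 begins on a Wednesday, so the first Thursday is December 2 (1 day later).
December 2010 has 31 days. Adding weeks: 2, 9, 16, 23, 30 — the last one ≤ 31 is the 30th.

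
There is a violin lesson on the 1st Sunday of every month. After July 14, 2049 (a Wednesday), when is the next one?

July 2049 starts on a Thursday, so its 1st Sunday is July 4, 2049 (3 days in).
That is not after July 14, 2049, so look at August 2049.
August 2049 starts on a Sunday, so its 1st Sunday is August 1, 2049.

August 1, 2049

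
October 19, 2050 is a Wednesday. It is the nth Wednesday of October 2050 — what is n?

Day 19 falls in week ⌈19/7⌉ of the month.
Days 1–7 hold the 1st Wednesday, 8–14 the 2nd, 15–21 the 3rd, 22–28 the 4th, 29–31 the 5th.
19 is in the range for the 3rd.

3rd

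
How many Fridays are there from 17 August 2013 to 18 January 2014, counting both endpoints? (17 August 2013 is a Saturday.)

22

17 August 2013 is a Saturday; the first Friday on or after it is 23 August 2013 (6 days later).
From 23 August 2013 to 18 January 2014: 8 + 30 + 31 + 30 + 31 + 18 = 148 days (rest of August, September, October, November, December, January).
148 ÷ 7 = 21 full weeks with remainder 1, so 21 more Fridays after the first → 22.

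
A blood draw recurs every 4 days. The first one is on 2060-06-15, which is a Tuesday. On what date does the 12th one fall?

The 12th occurrence is 11 intervals after the first: 11 × 4 = 44 days after 2060-06-15.
June has 30 days — 15 days to the end of June leaves 29.
29 days into July → 2060-07-29.

2060-07-29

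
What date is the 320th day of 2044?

Jan has 31 days (320 − 31 = 289 remain).
Feb has 29 days (289 − 29 = 260 remain).
Mar has 31 days (260 − 31 = 229 remain).
Apr has 30 days (229 − 30 = 199 remain).
May has 31 days (199 − 31 = 168 remain).
Jun has 30 days (168 − 30 = 138 remain).
Jul has 31 days (138 − 31 = 107 remain).
Aug has 31 days (107 − 31 = 76 remain).
Sep has 30 days (76 − 30 = 46 remain).
Oct has 31 days (46 − 31 = 15 remain).
15 into Nov → Nov 15.

Nov 15, 2044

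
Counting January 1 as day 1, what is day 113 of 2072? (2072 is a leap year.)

Jan has 31 days (113 − 31 = 82 remain).
Feb has 29 days (82 − 29 = 53 remain).
Mar has 31 days (53 − 31 = 22 remain).
22 into Apr → Apr 22.

Apr 22, 2072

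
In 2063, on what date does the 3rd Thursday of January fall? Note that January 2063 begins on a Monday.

2063-01-18

January 2063 begins on a Monday, so the first Thursday is January 4 (3 days later).
The 3rd Thursday is 2 weeks later: 4 + 14 = 18.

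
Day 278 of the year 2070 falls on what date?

January has 31 days (278 − 31 = 247 remain).
February has 28 days (247 − 28 = 219 remain).
March has 31 days (219 − 31 = 188 remain).
April has 30 days (188 − 30 = 158 remain).
May has 31 days (158 − 31 = 127 remain).
June has 30 days (127 − 30 = 97 remain).
July has 31 days (97 − 31 = 66 remain).
August has 31 days (66 − 31 = 35 remain).
September has 30 days (35 − 30 = 5 remain).
5 into October → October 5.

5 October 2070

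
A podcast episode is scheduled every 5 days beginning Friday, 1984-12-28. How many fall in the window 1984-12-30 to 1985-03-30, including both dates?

Occurrences land 5·i days after 1984-12-28 for i = 0, 1, 2, …
1984-12-30 is 2 days after the start; 2 ÷ 5 = 0 remainder 2; since the remainder is 2, round up to i = 1. First occurrence in the window: #2 on 1985-01-02 (1×5 = 5 days in).
1985-03-30 is 92 days after the start; 92 ÷ 5 = 18 remainder 2. Last occurrence in the window: #19 on 1985-03-28.
Occurrences #2 through #19: 18 in total.

18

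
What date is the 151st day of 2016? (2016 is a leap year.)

30 May 2016

January has 31 days (151 − 31 = 120 remain).
February has 29 days (120 − 29 = 91 remain).
March has 31 days (91 − 31 = 60 remain).
April has 30 days (60 − 30 = 30 remain).
30 into May → May 30.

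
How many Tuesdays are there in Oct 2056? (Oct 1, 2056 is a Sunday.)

Oct 1, 2056 is a Sunday; the first Tuesday on or after it is Oct 3, 2056 (2 days later).
From Oct 3, 2056 to Oct 31, 2056 is 31 − 3 = 28 days.
28 ÷ 7 = 4 full weeks with remainder 0, so 4 more Tuesdays after the first → 5.

5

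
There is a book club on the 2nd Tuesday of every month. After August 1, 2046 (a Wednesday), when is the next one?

August 14, 2046

August 2046 starts on a Wednesday; its first Tuesday is the 7th, so the 2nd Tuesday is the 14th — August 14, 2046.
August 14, 2046 is after August 1, 2046, so that is the next one.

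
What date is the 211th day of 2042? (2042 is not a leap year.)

January has 31 days (211 − 31 = 180 remain).
February has 28 days (180 − 28 = 152 remain).
March has 31 days (152 − 31 = 121 remain).
April has 30 days (121 − 30 = 91 remain).
May has 31 days (91 − 31 = 60 remain).
June has 30 days (60 − 30 = 30 remain).
30 into July → July 30.

30 July 2042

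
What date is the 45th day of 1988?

14 February 1988

January has 31 days (45 − 31 = 14 remain).
14 into February → February 14.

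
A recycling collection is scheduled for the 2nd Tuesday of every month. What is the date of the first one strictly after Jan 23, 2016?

Feb 9, 2016

Jan 2016 starts on a Friday; its first Tuesday is the 5th, so the 2nd Tuesday is the 12th — Jan 12, 2016.
That is not after Jan 23, 2016, so look at Feb 2016.
Feb 2016 starts on a Monday; its first Tuesday is the 2nd, so the 2nd Tuesday is the 9th — Feb 9, 2016.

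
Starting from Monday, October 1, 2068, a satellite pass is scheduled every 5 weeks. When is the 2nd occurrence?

November 5, 2068

The 2nd occurrence is 1 interval after the first: 1 × 35 = 35 days after October 1, 2068.
October has 31 days — 30 days to the end of October leaves 5.
5 days into November → November 5, 2068.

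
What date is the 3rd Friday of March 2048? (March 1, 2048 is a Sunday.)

March 2048 begins on a Sunday, so the first Friday is March 6 (5 days later).
The 3rd Friday is 2 weeks later: 6 + 14 = 20.

2048-03-20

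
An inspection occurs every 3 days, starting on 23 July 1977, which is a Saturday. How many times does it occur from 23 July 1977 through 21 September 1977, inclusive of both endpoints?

Occurrences land 3·i days after 23 July 1977 for i = 0, 1, 2, …
The window opens on the start date, so the first occurrence inside is #1 on 23 July 1977.
21 September 1977 is 60 days after the start; 60 ÷ 3 = 20 remainder 0. Last occurrence in the window: #21 on 21 September 1977.
Occurrences #1 through #21: 21 in total.

21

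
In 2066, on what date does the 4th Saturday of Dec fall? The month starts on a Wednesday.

Dec 2066 begins on a Wednesday, so the first Saturday is Dec 4 (3 days later).
The 4th Saturday is 3 weeks later: 4 + 21 = 25.

Dec 25, 2066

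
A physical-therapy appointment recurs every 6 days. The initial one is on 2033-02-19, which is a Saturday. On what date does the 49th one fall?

2033-12-04

The 49th occurrence is 48 intervals after the first: 48 × 6 = 288 days after 2033-02-19.
February has 28 days — 9 days to the end of February leaves 279.
March has 31 days (248 left).
April has 30 days (218 left).
May has 31 days (187 left).
June has 30 days (157 left).
July has 31 days (126 left).
August has 31 days (95 left).
September has 30 days (65 left).
October has 31 days (34 left).
November has 30 days (4 left).
4 days into December → 2033-12-04.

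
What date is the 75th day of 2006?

January has 31 days (75 − 31 = 44 remain).
February has 28 days (44 − 28 = 16 remain).
16 into March → March 16.

March 16, 2006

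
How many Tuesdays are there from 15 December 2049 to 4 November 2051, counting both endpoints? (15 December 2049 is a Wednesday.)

15 December 2049 is a Wednesday; the first Tuesday on or after it is 21 December 2049 (6 days later).
From 21 December 2049 to 4 November 2051: 10 + 365 + 308 = 683 days (rest of 2049, 2050, to 4 November 2051 in 2051).
683 ÷ 7 = 97 full weeks with remainder 4, so 97 more Tuesdays after the first → 98.

98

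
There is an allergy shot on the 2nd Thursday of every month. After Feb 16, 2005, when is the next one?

Mar 10, 2005

Feb 2005 starts on a Tuesday; its first Thursday is the 3rd, so the 2nd Thursday is the 10th — Feb 10, 2005.
That is not after Feb 16, 2005, so look at Mar 2005.
Mar 2005 starts on a Tuesday; its first Thursday is the 3rd, so the 2nd Thursday is the 10th — Mar 10, 2005.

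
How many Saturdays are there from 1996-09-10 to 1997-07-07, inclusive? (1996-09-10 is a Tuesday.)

43

1996-09-10 is a Tuesday; the first Saturday on or after it is 1996-09-14 (4 days later).
From 1996-09-14 to 1997-07-07: 16 + 31 + 30 + 31 + 31 + 28 + 31 + 30 + 31 + 30 + 7 = 296 days (rest of September, October, November, December, January, February, March, April, May, June, July).
296 ÷ 7 = 42 full weeks with remainder 2, so 42 more Saturdays after the first → 43.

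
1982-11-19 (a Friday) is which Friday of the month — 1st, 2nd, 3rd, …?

Day 19 falls in week ⌈19/7⌉ of the month.
Days 1–7 hold the 1st Friday, 8–14 the 2nd, 15–21 the 3rd, 22–28 the 4th, 29–31 the 5th.
19 is in the range for the 3rd.

3rd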